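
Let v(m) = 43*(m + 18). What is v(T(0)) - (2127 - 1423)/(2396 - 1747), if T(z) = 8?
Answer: 65898/59 ≈ 1116.9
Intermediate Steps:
v(m) = 774 + 43*m (v(m) = 43*(18 + m) = 774 + 43*m)
v(T(0)) - (2127 - 1423)/(2396 - 1747) = (774 + 43*8) - (2127 - 1423)/(2396 - 1747) = (774 + 344) - 704/649 = 1118 - 704/649 = 1118 - 1*64/59 = 1118 - 64/59 = 65898/59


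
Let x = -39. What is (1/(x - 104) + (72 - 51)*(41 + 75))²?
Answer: 121345632409/20449 ≈ 5.9341e+6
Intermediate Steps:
(1/(x - 104) + (72 - 51)*(41 + 75))² = (1/(-39 - 104) + (72 - 51)*(41 + 75))² = (1/(-143) + 21*116)² = (-1/143 + 2436)² = (348347/143)² = 121345632409/20449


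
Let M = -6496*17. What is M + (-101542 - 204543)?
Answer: -416517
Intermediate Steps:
M = -110432
M + (-101542 - 204543) = -110432 + (-101542 - 204543) = -110432 - 306085 = -416517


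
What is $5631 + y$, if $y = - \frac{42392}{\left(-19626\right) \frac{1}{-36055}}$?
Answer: $- \frac{708964777}{9813} \approx -72248.0$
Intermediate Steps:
$y = - \frac{764221780}{9813}$ ($y = - \frac{42392}{\left(-19626\right) \left(- \frac{1}{36055}\right)} = - \frac{42392}{\frac{19626}{36055}} = \left(-42392\right) \frac{36055}{19626} = - \frac{764221780}{9813} \approx -77879.0$)
$5631 + y = 5631 - \frac{764221780}{9813} = - \frac{708964777}{9813}$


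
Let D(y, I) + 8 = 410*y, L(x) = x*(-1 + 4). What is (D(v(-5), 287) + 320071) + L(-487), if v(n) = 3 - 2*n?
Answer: 323932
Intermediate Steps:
L(x) = 3*x (L(x) = x*3 = 3*x)
D(y, I) = -8 + 410*y
(D(v(-5), 287) + 320071) + L(-487) = ((-8 + 410*(3 - 2*(-5))) + 320071) + 3*(-487) = ((-8 + 410*(3 + 10)) + 320071) - 1461 = ((-8 + 410*13) + 320071) - 1461 = ((-8 + 5330) + 320071) - 1461 = (5322 + 320071) - 1461 = 325393 - 1461 = 323932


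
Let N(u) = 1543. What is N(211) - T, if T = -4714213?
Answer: 4715756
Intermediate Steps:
N(211) - T = 1543 - 1*(-4714213) = 1543 + 4714213 = 4715756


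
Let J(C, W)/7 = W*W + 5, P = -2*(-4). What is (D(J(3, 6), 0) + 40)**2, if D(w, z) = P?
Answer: 2304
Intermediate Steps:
P = 8
J(C, W) = 35 + 7*W**2 (J(C, W) = 7*(W*W + 5) = 7*(W**2 + 5) = 7*(5 + W**2) = 35 + 7*W**2)
D(w, z) = 8
(D(J(3, 6), 0) + 40)**2 = (8 + 40)**2 = 48**2 = 2304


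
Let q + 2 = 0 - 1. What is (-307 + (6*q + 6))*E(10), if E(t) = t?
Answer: -3190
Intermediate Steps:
q = -3 (q = -2 + (0 - 1) = -2 - 1 = -3)
(-307 + (6*q + 6))*E(10) = (-307 + (6*(-3) + 6))*10 = (-307 + (-18 + 6))*10 = (-307 - 12)*10 = -319*10 = -3190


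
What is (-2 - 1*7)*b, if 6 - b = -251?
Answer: -2313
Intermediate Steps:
b = 257 (b = 6 - 1*(-251) = 6 + 251 = 257)
(-2 - 1*7)*b = (-2 - 1*7)*257 = (-2 - 7)*257 = -9*257 = -2313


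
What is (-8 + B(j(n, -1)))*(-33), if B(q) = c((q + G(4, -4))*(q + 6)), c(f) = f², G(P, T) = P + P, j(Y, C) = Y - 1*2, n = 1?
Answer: -40161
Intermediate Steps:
j(Y, C) = -2 + Y (j(Y, C) = Y - 2 = -2 + Y)
G(P, T) = 2*P
B(q) = (6 + q)²*(8 + q)² (B(q) = ((q + 2*4)*(q + 6))² = ((q + 8)*(6 + q))² = ((8 + q)*(6 + q))² = ((6 + q)*(8 + q))² = (6 + q)²*(8 + q)²)
(-8 + B(j(n, -1)))*(-33) = (-8 + (48 + (-2 + 1)² + 14*(-2 + 1))²)*(-33) = (-8 + (48 + (-1)² + 14*(-1))²)*(-33) = (-8 + (48 + 1 - 14)²)*(-33) = (-8 + 35²)*(-33) = (-8 + 1225)*(-33) = 1217*(-33) = -40161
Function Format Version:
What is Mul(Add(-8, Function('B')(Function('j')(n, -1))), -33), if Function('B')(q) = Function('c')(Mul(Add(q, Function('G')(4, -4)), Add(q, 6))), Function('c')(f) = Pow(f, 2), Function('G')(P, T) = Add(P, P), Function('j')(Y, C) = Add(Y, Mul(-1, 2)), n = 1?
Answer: -40161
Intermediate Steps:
Function('j')(Y, C) = Add(-2, Y) (Function('j')(Y, C) = Add(Y, -2) = Add(-2, Y))
Function('G')(P, T) = Mul(2, P)
Function('B')(q) = Mul(Pow(Add(6, q), 2), Pow(Add(8, q), 2)) (Function('B')(q) = Pow(Mul(Add(q, Mul(2, 4)), Add(q, 6)), 2) = Pow(Mul(Add(q, 8), Add(6, q)), 2) = Pow(Mul(Add(8, q), Add(6, q)), 2) = Pow(Mul(Add(6, q), Add(8, q)), 2) = Mul(Pow(Add(6, q), 2), Pow(Add(8, q), 2)))
Mul(Add(-8, Function('B')(Function('j')(n, -1))), -33) = Mul(Add(-8, Pow(Add(48, Pow(Add(-2, 1), 2), Mul(14, Add(-2, 1))), 2)), -33) = Mul(Add(-8, Pow(Add(48, Pow(-1, 2), Mul(14, -1)), 2)), -33) = Mul(Add(-8, Pow(Add(48, 1, -14), 2)), -33) = Mul(Add(-8, Pow(35, 2)), -33) = Mul(Add(-8, 1225), -33) = Mul(1217, -33) = -40161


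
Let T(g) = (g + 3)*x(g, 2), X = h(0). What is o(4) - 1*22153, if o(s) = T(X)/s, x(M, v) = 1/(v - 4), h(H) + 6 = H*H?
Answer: -177221/8 ≈ -22153.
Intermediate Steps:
h(H) = -6 + H² (h(H) = -6 + H*H = -6 + H²)
x(M, v) = 1/(-4 + v)
X = -6 (X = -6 + 0² = -6 + 0 = -6)
T(g) = -3/2 - g/2 (T(g) = (g + 3)/(-4 + 2) = (3 + g)/(-2) = (3 + g)*(-½) = -3/2 - g/2)
o(s) = 3/(2*s) (o(s) = (-3/2 - ½*(-6))/s = (-3/2 + 3)/s = 3/(2*s))
o(4) - 1*22153 = (3/2)/4 - 1*22153 = (3/2)*(¼) - 22153 = 3/8 - 22153 = -177221/8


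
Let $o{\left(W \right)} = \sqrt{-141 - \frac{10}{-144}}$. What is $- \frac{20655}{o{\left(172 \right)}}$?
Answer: $\frac{123930 i \sqrt{20294}}{10147} \approx 1739.9 i$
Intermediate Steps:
$o{\left(W \right)} = \frac{i \sqrt{20294}}{12}$ ($o{\left(W \right)} = \sqrt{-141 - - \frac{5}{72}} = \sqrt{-141 + \frac{5}{72}} = \sqrt{- \frac{10147}{72}} = \frac{i \sqrt{20294}}{12}$)
$- \frac{20655}{o{\left(172 \right)}} = - \frac{20655}{\frac{1}{12} i \sqrt{20294}} = - 20655 \left(- \frac{6 i \sqrt{20294}}{10147}\right) = \frac{123930 i \sqrt{20294}}{10147}$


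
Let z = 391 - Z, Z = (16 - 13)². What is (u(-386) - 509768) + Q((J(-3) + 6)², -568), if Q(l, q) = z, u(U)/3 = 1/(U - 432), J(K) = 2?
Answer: -416677751/818 ≈ -5.0939e+5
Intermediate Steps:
Z = 9 (Z = 3² = 9)
u(U) = 3/(-432 + U) (u(U) = 3/(U - 432) = 3/(-432 + U))
z = 382 (z = 391 - 1*9 = 391 - 9 = 382)
Q(l, q) = 382
(u(-386) - 509768) + Q((J(-3) + 6)², -568) = (3/(-432 - 386) - 509768) + 382 = (3/(-818) - 509768) + 382 = (3*(-1/818) - 509768) + 382 = (-3/818 - 509768) + 382 = -416990227/818 + 382 = -416677751/818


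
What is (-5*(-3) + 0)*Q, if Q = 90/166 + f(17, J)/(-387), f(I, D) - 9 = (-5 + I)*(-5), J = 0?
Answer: 36080/3569 ≈ 10.109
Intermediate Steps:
f(I, D) = 34 - 5*I (f(I, D) = 9 + (-5 + I)*(-5) = 9 + (25 - 5*I) = 34 - 5*I)
Q = 7216/10707 (Q = 90/166 + (34 - 5*17)/(-387) = 90*(1/166) + (34 - 85)*(-1/387) = 45/83 - 51*(-1/387) = 45/83 + 17/129 = 7216/10707 ≈ 0.67395)
(-5*(-3) + 0)*Q = (-5*(-3) + 0)*(7216/10707) = (15 + 0)*(7216/10707) = 15*(7216/10707) = 36080/3569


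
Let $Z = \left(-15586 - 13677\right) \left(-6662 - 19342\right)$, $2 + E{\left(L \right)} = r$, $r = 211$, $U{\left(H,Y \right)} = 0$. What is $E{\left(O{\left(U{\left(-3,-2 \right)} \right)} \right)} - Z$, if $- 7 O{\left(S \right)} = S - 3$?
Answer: $-760954843$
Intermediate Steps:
$O{\left(S \right)} = \frac{3}{7} - \frac{S}{7}$ ($O{\left(S \right)} = - \frac{S - 3}{7} = - \frac{-3 + S}{7} = \frac{3}{7} - \frac{S}{7}$)
$E{\left(L \right)} = 209$ ($E{\left(L \right)} = -2 + 211 = 209$)
$Z = 760955052$ ($Z = \left(-29263\right) \left(-26004\right) = 760955052$)
$E{\left(O{\left(U{\left(-3,-2 \right)} \right)} \right)} - Z = 209 - 760955052 = -760954843$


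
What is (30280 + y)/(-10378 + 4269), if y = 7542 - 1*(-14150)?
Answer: -51972/6109 ≈ -8.5074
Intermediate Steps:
y = 21692 (y = 7542 + 14150 = 21692)
(30280 + y)/(-10378 + 4269) = (30280 + 21692)/(-10378 + 4269) = 51972/(-6109) = 51972*(-1/6109) = -51972/6109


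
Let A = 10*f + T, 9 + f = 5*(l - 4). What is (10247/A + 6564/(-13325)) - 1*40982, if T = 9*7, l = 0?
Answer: -124099360353/3024775 ≈ -41028.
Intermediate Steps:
T = 63
f = -29 (f = -9 + 5*(0 - 4) = -9 + 5*(-4) = -9 - 20 = -29)
A = -227 (A = 10*(-29) + 63 = -290 + 63 = -227)
(10247/A + 6564/(-13325)) - 1*40982 = (10247/(-227) + 6564/(-13325)) - 1*40982 = (10247*(-1/227) + 6564*(-1/13325)) - 40982 = (-10247/227 - 6564/13325) - 40982 = -138031303/3024775 - 40982 = -124099360353/3024775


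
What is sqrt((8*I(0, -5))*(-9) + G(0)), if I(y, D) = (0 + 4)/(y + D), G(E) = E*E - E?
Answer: 12*sqrt(10)/5 ≈ 7.5895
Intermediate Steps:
G(E) = E**2 - E
I(y, D) = 4/(D + y)
sqrt((8*I(0, -5))*(-9) + G(0)) = sqrt((8*(4/(-5 + 0)))*(-9) + 0*(-1 + 0)) = sqrt((8*(4/(-5)))*(-9) + 0*(-1)) = sqrt((8*(4*(-1/5)))*(-9) + 0) = sqrt((8*(-4/5))*(-9) + 0) = sqrt(-32/5*(-9) + 0) = sqrt(288/5 + 0) = sqrt(288/5) = 12*sqrt(10)/5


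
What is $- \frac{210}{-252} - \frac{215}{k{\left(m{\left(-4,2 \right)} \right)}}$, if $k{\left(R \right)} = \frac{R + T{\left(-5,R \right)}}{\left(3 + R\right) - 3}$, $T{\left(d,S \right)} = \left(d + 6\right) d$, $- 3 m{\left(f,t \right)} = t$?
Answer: $- \frac{2495}{102} \approx -24.461$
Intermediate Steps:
$m{\left(f,t \right)} = - \frac{t}{3}$
$T{\left(d,S \right)} = d \left(6 + d\right)$ ($T{\left(d,S \right)} = \left(6 + d\right) d = d \left(6 + d\right)$)
$k{\left(R \right)} = \frac{-5 + R}{R}$ ($k{\left(R \right)} = \frac{R - 5 \left(6 - 5\right)}{\left(3 + R\right) - 3} = \frac{R - 5}{R} = \frac{-5 + R}{R}$)
$- \frac{210}{-252} - \frac{215}{k{\left(m{\left(-4,2 \right)} \right)}} = - \frac{210}{-252} - \frac{215}{\frac{1}{\left(- \frac{1}{3}\right) 2} \left(-5 - \frac{2}{3}\right)} = \left(-210\right) \left(- \frac{1}{252}\right) - \frac{215}{\frac{1}{- \frac{2}{3}} \left(-5 - \frac{2}{3}\right)} = \frac{5}{6} - \frac{215}{\left(- \frac{3}{2}\right) \left(- \frac{17}{3}\right)} = \frac{5}{6} - \frac{215}{\frac{17}{2}} = \frac{5}{6} - \frac{430}{17} = - \frac{2495}{102}$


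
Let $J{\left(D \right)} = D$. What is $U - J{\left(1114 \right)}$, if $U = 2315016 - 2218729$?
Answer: $95173$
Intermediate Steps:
$U = 96287$
$U - J{\left(1114 \right)} = 96287 - 1114 = 95173$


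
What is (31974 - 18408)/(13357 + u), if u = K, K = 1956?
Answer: 13566/15313 ≈ 0.88591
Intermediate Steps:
u = 1956
(31974 - 18408)/(13357 + u) = (31974 - 18408)/(13357 + 1956) = 13566/15313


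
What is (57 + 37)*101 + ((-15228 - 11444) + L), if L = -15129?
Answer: -32307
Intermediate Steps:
(57 + 37)*101 + ((-15228 - 11444) + L) = (57 + 37)*101 + ((-15228 - 11444) - 15129) = 94*101 + (-26672 - 15129) = 9494 - 41801 = -32307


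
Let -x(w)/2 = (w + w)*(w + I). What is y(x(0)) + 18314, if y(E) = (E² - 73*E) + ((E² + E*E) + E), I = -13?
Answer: 18314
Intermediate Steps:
x(w) = -4*w*(-13 + w) (x(w) = -2*(w + w)*(w - 13) = -2*2*w*(-13 + w) = -4*w*(-13 + w))
y(E) = -72*E + 3*E² (y(E) = (E² - 73*E) + ((E² + E²) + E) = (E² - 73*E) + (2*E² + E) = (E² - 73*E) + (E + 2*E²) = -72*E + 3*E²)
y(x(0)) + 18314 = 3*(4*0*(13 - 1*0))*(-24 + 4*0*(13 - 1*0)) + 18314 = 3*(4*0*(13 + 0))*(-24 + 4*0*(13 + 0)) + 18314 = 3*(4*0*13)*(-24 + 4*0*13) + 18314 = 3*0*(-24 + 0) + 18314 = 3*0*(-24) + 18314 = 0 + 18314 = 18314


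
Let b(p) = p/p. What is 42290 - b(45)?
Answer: 42289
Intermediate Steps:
b(p) = 1
42290 - b(45) = 42290 - 1*1 = 42290 - 1 = 42289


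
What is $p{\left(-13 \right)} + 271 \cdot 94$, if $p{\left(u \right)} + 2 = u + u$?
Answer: $25446$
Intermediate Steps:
$p{\left(u \right)} = -2 + 2 u$ ($p{\left(u \right)} = -2 + \left(u + u\right) = -2 + 2 u$)
$p{\left(-13 \right)} + 271 \cdot 94 = \left(-2 + 2 \left(-13\right)\right) + 271 \cdot 94 = \left(-2 - 26\right) + 25474 = -28 + 25474 = 25446$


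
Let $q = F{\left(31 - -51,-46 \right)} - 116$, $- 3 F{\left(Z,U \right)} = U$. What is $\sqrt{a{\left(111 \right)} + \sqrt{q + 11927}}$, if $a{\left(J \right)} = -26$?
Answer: $\frac{\sqrt{-234 + 3 \sqrt{106437}}}{3} \approx 9.0966$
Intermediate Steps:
$F{\left(Z,U \right)} = - \frac{U}{3}$
$q = - \frac{302}{3}$ ($q = \left(- \frac{1}{3}\right) \left(-46\right) - 116 = \frac{46}{3} - 116 = - \frac{302}{3} \approx -100.67$)
$\sqrt{a{\left(111 \right)} + \sqrt{q + 11927}} = \sqrt{-26 + \sqrt{- \frac{302}{3} + 11927}} = \sqrt{-26 + \sqrt{\frac{35479}{3}}} = \sqrt{-26 + \frac{\sqrt{106437}}{3}}$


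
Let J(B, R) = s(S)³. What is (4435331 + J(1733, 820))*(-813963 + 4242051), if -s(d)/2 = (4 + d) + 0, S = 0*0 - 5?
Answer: 15204732401832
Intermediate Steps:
S = -5 (S = 0 - 5 = -5)
s(d) = -8 - 2*d (s(d) = -2*((4 + d) + 0) = -2*(4 + d) = -8 - 2*d)
J(B, R) = 8 (J(B, R) = (-8 - 2*(-5))³ = (-8 + 10)³ = 2³ = 8)
(4435331 + J(1733, 820))*(-813963 + 4242051) = (4435331 + 8)*(-813963 + 4242051) = 4435339*3428088 = 15204732401832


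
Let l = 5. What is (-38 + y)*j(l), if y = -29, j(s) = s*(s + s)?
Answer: -3350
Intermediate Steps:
j(s) = 2*s² (j(s) = s*(2*s) = 2*s²)
(-38 + y)*j(l) = (-38 - 29)*(2*5²) = -134*25 = -67*50 = -3350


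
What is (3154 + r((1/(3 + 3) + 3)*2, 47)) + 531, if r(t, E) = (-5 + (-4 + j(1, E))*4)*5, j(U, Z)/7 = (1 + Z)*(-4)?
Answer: -23300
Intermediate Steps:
j(U, Z) = -28 - 28*Z (j(U, Z) = 7*((1 + Z)*(-4)) = 7*(-4 - 4*Z) = -28 - 28*Z)
r(t, E) = -665 - 560*E (r(t, E) = (-5 + (-4 + (-28 - 28*E))*4)*5 = (-5 + (-32 - 28*E)*4)*5 = (-5 + (-128 - 112*E))*5 = (-133 - 112*E)*5 = -665 - 560*E)
(3154 + r((1/(3 + 3) + 3)*2, 47)) + 531 = (3154 + (-665 - 560*47)) + 531 = (3154 + (-665 - 26320)) + 531 = (3154 - 26985) + 531 = -23831 + 531 = -23300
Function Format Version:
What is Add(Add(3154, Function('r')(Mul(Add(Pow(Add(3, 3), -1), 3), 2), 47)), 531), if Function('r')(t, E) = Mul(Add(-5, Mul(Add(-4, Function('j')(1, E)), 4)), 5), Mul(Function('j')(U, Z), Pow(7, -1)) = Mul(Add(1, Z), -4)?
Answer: -23300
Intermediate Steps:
Function('j')(U, Z) = Add(-28, Mul(-28, Z)) (Function('j')(U, Z) = Mul(7, Mul(Add(1, Z), -4)) = Mul(7, Add(-4, Mul(-4, Z))) = Add(-28, Mul(-28, Z)))
Function('r')(t, E) = Add(-665, Mul(-560, E)) (Function('r')(t, E) = Mul(Add(-5, Mul(Add(-4, Add(-28, Mul(-28, E))), 4)), 5) = Mul(Add(-5, Mul(Add(-32, Mul(-28, E)), 4)), 5) = Mul(Add(-5, Add(-128, Mul(-112, E))), 5) = Mul(Add(-133, Mul(-112, E)), 5) = Add(-665, Mul(-560, E)))
Add(Add(3154, Function('r')(Mul(Add(Pow(Add(3, 3), -1), 3), 2), 47)), 531) = Add(Add(3154, Add(-665, Mul(-560, 47))), 531) = Add(Add(3154, Add(-665, -26320)), 531) = Add(Add(3154, -26985), 531) = Add(-23831, 531) = -23300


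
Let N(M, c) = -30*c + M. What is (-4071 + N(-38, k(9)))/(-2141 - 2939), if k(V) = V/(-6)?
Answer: 4/5 ≈ 0.80000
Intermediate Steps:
k(V) = -V/6 (k(V) = V*(-1/6) = -V/6)
N(M, c) = M - 30*c
(-4071 + N(-38, k(9)))/(-2141 - 2939) = (-4071 + (-38 - (-5)*9))/(-2141 - 2939) = (-4071 + (-38 - 30*(-3/2)))/(-5080) = (-4071 + (-38 + 45))*(-1/5080) = (-4071 + 7)*(-1/5080) = -4064*(-1/5080) = 4/5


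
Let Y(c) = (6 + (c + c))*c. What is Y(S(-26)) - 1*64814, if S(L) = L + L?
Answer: -59718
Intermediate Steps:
S(L) = 2*L
Y(c) = c*(6 + 2*c) (Y(c) = (6 + 2*c)*c = c*(6 + 2*c))
Y(S(-26)) - 1*64814 = 2*(2*(-26))*(3 + 2*(-26)) - 1*64814 = 2*(-52)*(3 - 52) - 64814 = 2*(-52)*(-49) - 64814 = 5096 - 64814 = -59718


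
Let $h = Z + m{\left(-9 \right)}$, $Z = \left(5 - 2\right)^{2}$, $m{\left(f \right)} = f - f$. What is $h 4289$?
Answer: $38601$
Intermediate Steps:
$m{\left(f \right)} = 0$
$Z = 9$ ($Z = 3^{2} = 9$)
$h = 9$ ($h = 9 + 0 = 9$)
$h 4289 = 9 \cdot 4289 = 38601$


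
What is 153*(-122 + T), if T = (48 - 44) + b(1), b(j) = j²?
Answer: -17901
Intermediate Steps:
T = 5 (T = (48 - 44) + 1² = 4 + 1 = 5)
153*(-122 + T) = 153*(-122 + 5) = 153*(-117) = -17901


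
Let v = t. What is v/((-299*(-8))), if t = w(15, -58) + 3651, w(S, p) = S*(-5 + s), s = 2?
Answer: 1803/1196 ≈ 1.5075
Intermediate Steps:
w(S, p) = -3*S (w(S, p) = S*(-5 + 2) = S*(-3) = -3*S)
t = 3606 (t = -3*15 + 3651 = -45 + 3651 = 3606)
v = 3606
v/((-299*(-8))) = 3606/((-299*(-8))) = 3606/2392 = 3606*(1/2392) = 1803/1196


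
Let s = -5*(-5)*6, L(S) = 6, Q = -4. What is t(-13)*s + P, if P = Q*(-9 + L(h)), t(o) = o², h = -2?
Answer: 25362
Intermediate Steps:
P = 12 (P = -4*(-9 + 6) = -4*(-3) = 12)
s = 150 (s = 25*6 = 150)
t(-13)*s + P = (-13)²*150 + 12 = 169*150 + 12 = 25350 + 12 = 25362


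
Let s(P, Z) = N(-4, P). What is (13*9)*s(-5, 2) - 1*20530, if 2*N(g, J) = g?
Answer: -20764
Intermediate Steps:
N(g, J) = g/2
s(P, Z) = -2 (s(P, Z) = (½)*(-4) = -2)
(13*9)*s(-5, 2) - 1*20530 = (13*9)*(-2) - 1*20530 = 117*(-2) - 20530 = -234 - 20530 = -20764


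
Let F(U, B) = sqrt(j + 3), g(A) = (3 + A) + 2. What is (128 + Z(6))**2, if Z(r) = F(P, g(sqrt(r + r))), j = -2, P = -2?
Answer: 16641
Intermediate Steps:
g(A) = 5 + A
F(U, B) = 1 (F(U, B) = sqrt(-2 + 3) = sqrt(1) = 1)
Z(r) = 1
(128 + Z(6))**2 = (128 + 1)**2 = 129**2 = 16641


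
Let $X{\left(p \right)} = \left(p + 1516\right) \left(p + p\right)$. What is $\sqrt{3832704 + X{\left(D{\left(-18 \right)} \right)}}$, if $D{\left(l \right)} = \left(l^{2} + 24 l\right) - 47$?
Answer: $\sqrt{3410794} \approx 1846.8$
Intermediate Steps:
$D{\left(l \right)} = -47 + l^{2} + 24 l$
$X{\left(p \right)} = 2 p \left(1516 + p\right)$ ($X{\left(p \right)} = \left(1516 + p\right) 2 p = 2 p \left(1516 + p\right)$)
$\sqrt{3832704 + X{\left(D{\left(-18 \right)} \right)}} = \sqrt{3832704 + 2 \left(-47 + \left(-18\right)^{2} + 24 \left(-18\right)\right) \left(1516 + \left(-47 + \left(-18\right)^{2} + 24 \left(-18\right)\right)\right)} = \sqrt{3832704 + 2 \left(-47 + 324 - 432\right) \left(1516 - 155\right)} = \sqrt{3832704 + 2 \left(-155\right) \left(1516 - 155\right)} = \sqrt{3832704 + 2 \left(-155\right) 1361} = \sqrt{3832704 - 421910} = \sqrt{3410794}$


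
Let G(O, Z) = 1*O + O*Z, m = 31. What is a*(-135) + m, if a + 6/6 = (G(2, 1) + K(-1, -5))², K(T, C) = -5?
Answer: 31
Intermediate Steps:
G(O, Z) = O + O*Z
a = 0 (a = -1 + (2*(1 + 1) - 5)² = -1 + (2*2 - 5)² = -1 + (4 - 5)² = -1 + (-1)² = -1 + 1 = 0)
a*(-135) + m = 0*(-135) + 31 = 0 + 31 = 31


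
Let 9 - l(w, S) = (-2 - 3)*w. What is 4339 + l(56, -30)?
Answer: 4628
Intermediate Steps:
l(w, S) = 9 + 5*w (l(w, S) = 9 - (-2 - 3)*w = 9 - (-5)*w = 9 + 5*w)
4339 + l(56, -30) = 4339 + (9 + 5*56) = 4339 + (9 + 280) = 4339 + 289 = 4628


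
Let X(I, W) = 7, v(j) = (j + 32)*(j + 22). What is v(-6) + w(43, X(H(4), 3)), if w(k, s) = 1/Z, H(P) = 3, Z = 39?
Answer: 16225/39 ≈ 416.03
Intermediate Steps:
v(j) = (22 + j)*(32 + j) (v(j) = (32 + j)*(22 + j) = (22 + j)*(32 + j))
w(k, s) = 1/39
v(-6) + w(43, X(H(4), 3)) = (704 + (-6)**2 + 54*(-6)) + 1/39 = (704 + 36 - 324) + 1/39 = 416 + 1/39 = 16225/39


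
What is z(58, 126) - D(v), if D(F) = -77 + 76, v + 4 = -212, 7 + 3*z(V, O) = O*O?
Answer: 15872/3 ≈ 5290.7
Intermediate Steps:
z(V, O) = -7/3 + O**2/3 (z(V, O) = -7/3 + (O*O)/3 = -7/3 + O**2/3)
v = -216 (v = -4 - 212 = -216)
D(F) = -1
z(58, 126) - D(v) = (-7/3 + (1/3)*126**2) - 1*(-1) = (-7/3 + (1/3)*15876) + 1 = (-7/3 + 5292) + 1 = 15869/3 + 1 = 15872/3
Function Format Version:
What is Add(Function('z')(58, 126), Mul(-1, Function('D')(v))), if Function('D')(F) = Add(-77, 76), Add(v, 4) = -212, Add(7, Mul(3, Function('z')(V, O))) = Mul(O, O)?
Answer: Rational(15872, 3) ≈ 5290.7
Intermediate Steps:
Function('z')(V, O) = Add(Rational(-7, 3), Mul(Rational(1, 3), Pow(O, 2))) (Function('z')(V, O) = Add(Rational(-7, 3), Mul(Rational(1, 3), Mul(O, O))) = Add(Rational(-7, 3), Mul(Rational(1, 3), Pow(O, 2))))
v = -216 (v = Add(-4, -212) = -216)
Function('D')(F) = -1
Add(Function('z')(58, 126), Mul(-1, Function('D')(v))) = Add(Add(Rational(-7, 3), Mul(Rational(1, 3), Pow(126, 2))), Mul(-1, -1)) = Add(Add(Rational(-7, 3), Mul(Rational(1, 3), 15876)), 1) = Add(Add(Rational(-7, 3), 5292), 1) = Add(Rational(15869, 3), 1) = Rational(15872, 3)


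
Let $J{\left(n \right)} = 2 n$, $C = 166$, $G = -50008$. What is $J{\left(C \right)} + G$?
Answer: $-49676$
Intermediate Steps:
$J{\left(C \right)} + G = 2 \cdot 166 - 50008 = 332 - 50008 = -49676$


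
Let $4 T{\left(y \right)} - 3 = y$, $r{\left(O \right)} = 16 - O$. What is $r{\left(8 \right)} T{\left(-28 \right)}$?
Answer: $-50$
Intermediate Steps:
$T{\left(y \right)} = \frac{3}{4} + \frac{y}{4}$
$r{\left(8 \right)} T{\left(-28 \right)} = \left(16 - 8\right) \left(\frac{3}{4} + \frac{1}{4} \left(-28\right)\right) = \left(16 - 8\right) \left(\frac{3}{4} - 7\right) = 8 \left(- \frac{25}{4}\right) = -50$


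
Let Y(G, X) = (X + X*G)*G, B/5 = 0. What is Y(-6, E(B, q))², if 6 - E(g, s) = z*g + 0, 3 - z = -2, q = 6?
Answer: 32400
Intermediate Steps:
B = 0 (B = 5*0 = 0)
z = 5 (z = 3 - 1*(-2) = 3 + 2 = 5)
E(g, s) = 6 - 5*g (E(g, s) = 6 - (5*g + 0) = 6 - 5*g)
Y(G, X) = G*(X + G*X) (Y(G, X) = (X + G*X)*G = G*(X + G*X))
Y(-6, E(B, q))² = (-6*(6 - 5*0)*(1 - 6))² = (-6*(6 + 0)*(-5))² = (-6*6*(-5))² = 180² = 32400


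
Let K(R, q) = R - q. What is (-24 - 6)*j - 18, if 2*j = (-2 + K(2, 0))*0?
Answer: -18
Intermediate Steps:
j = 0 (j = ((-2 + (2 - 1*0))*0)/2 = ((-2 + (2 + 0))*0)/2 = ((-2 + 2)*0)/2 = (0*0)/2 = (½)*0 = 0)
(-24 - 6)*j - 18 = (-24 - 6)*0 - 18 = -30*0 - 18 = 0 - 18 = -18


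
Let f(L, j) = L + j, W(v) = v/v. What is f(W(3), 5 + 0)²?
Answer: 36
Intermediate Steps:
W(v) = 1
f(W(3), 5 + 0)² = (1 + (5 + 0))² = (1 + 5)² = 6² = 36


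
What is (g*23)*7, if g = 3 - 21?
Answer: -2898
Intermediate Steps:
g = -18
(g*23)*7 = -18*23*7 = -414*7 = -2898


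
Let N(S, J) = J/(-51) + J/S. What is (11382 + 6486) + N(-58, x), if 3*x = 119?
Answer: 9326333/522 ≈ 17867.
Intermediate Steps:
x = 119/3 (x = (⅓)*119 = 119/3 ≈ 39.667)
N(S, J) = -J/51 + J/S (N(S, J) = J*(-1/51) + J/S = -J/51 + J/S)
(11382 + 6486) + N(-58, x) = (11382 + 6486) + (-1/51*119/3 + (119/3)/(-58)) = 17868 + (-7/9 + (119/3)*(-1/58)) = 17868 + (-7/9 - 119/174) = 17868 - 763/522 = 9326333/522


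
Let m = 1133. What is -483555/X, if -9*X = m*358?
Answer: 4351995/405614 ≈ 10.729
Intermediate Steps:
X = -405614/9 (X = -1133*358/9 = -1/9*405614 = -405614/9 ≈ -45068.)
-483555/X = -483555/(-405614/9) = -483555*(-9/405614) = 4351995/405614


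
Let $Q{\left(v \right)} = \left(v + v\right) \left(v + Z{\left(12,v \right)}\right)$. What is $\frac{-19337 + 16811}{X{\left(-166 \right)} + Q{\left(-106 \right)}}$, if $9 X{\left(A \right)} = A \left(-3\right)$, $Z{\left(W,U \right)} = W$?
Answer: $- \frac{3789}{29975} \approx -0.12641$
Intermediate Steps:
$X{\left(A \right)} = - \frac{A}{3}$ ($X{\left(A \right)} = \frac{A \left(-3\right)}{9} = \frac{\left(-3\right) A}{9} = - \frac{A}{3}$)
$Q{\left(v \right)} = 2 v \left(12 + v\right)$ ($Q{\left(v \right)} = \left(v + v\right) \left(v + 12\right) = 2 v \left(12 + v\right)$)
$\frac{-19337 + 16811}{X{\left(-166 \right)} + Q{\left(-106 \right)}} = \frac{-19337 + 16811}{\left(- \frac{1}{3}\right) \left(-166\right) + 2 \left(-106\right) \left(12 - 106\right)} = - \frac{2526}{\frac{166}{3} + 2 \left(-106\right) \left(-94\right)} = - \frac{2526}{\frac{166}{3} + 19928} = - \frac{2526}{\frac{59950}{3}} = \left(-2526\right) \frac{3}{59950} = - \frac{3789}{29975}$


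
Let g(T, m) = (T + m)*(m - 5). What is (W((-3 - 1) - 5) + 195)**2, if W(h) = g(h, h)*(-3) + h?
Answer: 324900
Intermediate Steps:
g(T, m) = (-5 + m)*(T + m) (g(T, m) = (T + m)*(-5 + m) = (-5 + m)*(T + m))
W(h) = -6*h**2 + 31*h (W(h) = (h**2 - 5*h - 5*h + h*h)*(-3) + h = (h**2 - 5*h - 5*h + h**2)*(-3) + h = (-10*h + 2*h**2)*(-3) + h = (-6*h**2 + 30*h) + h = -6*h**2 + 31*h)
(W((-3 - 1) - 5) + 195)**2 = (((-3 - 1) - 5)*(31 - 6*((-3 - 1) - 5)) + 195)**2 = ((-4 - 5)*(31 - 6*(-4 - 5)) + 195)**2 = (-9*(31 - 6*(-9)) + 195)**2 = (-9*(31 + 54) + 195)**2 = (-9*85 + 195)**2 = (-765 + 195)**2 = (-570)**2 = 324900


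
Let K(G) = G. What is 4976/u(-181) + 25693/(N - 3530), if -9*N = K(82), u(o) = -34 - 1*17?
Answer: -170288639/1624452 ≈ -104.83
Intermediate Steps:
u(o) = -51 (u(o) = -34 - 17 = -51)
N = -82/9 (N = -⅑*82 = -82/9 ≈ -9.1111)
4976/u(-181) + 25693/(N - 3530) = 4976/(-51) + 25693/(-82/9 - 3530) = 4976*(-1/51) + 25693/(-31852/9) = -4976/51 + 25693*(-9/31852) = -4976/51 - 231237/31852 = -170288639/1624452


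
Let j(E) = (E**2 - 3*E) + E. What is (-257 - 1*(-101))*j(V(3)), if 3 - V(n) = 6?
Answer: -2340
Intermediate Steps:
V(n) = -3 (V(n) = 3 - 1*6 = 3 - 6 = -3)
j(E) = E**2 - 2*E
(-257 - 1*(-101))*j(V(3)) = (-257 - 1*(-101))*(-3*(-2 - 3)) = (-257 + 101)*(-3*(-5)) = -156*15 = -2340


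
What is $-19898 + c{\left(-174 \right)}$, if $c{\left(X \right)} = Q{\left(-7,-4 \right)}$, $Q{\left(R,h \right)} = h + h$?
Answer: $-19906$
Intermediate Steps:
$Q{\left(R,h \right)} = 2 h$
$c{\left(X \right)} = -8$ ($c{\left(X \right)} = 2 \left(-4\right) = -8$)
$-19898 + c{\left(-174 \right)} = -19898 - 8 = -19906$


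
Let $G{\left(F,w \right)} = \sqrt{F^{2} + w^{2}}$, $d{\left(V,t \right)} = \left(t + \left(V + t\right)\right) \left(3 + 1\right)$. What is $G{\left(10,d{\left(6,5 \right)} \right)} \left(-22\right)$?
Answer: $- 44 \sqrt{1049} \approx -1425.1$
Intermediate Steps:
$d{\left(V,t \right)} = 4 V + 8 t$ ($d{\left(V,t \right)} = \left(V + 2 t\right) 4 = 4 V + 8 t$)
$G{\left(10,d{\left(6,5 \right)} \right)} \left(-22\right) = \sqrt{10^{2} + \left(4 \cdot 6 + 8 \cdot 5\right)^{2}} \left(-22\right) = \sqrt{100 + \left(24 + 40\right)^{2}} \left(-22\right) = \sqrt{100 + 64^{2}} \left(-22\right) = \sqrt{100 + 4096} \left(-22\right) = \sqrt{4196} \left(-22\right) = 2 \sqrt{1049} \left(-22\right) = - 44 \sqrt{1049}$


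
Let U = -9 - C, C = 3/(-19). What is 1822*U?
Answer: -306096/19 ≈ -16110.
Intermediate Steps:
C = -3/19 (C = 3*(-1/19) = -3/19 ≈ -0.15789)
U = -168/19 (U = -9 - 1*(-3/19) = -9 + 3/19 = -168/19 ≈ -8.8421)
1822*U = 1822*(-168/19) = -306096/19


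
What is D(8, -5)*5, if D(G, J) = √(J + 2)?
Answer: 5*I*√3 ≈ 8.6602*I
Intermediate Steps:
D(G, J) = √(2 + J)
D(8, -5)*5 = √(2 - 5)*5 = √(-3)*5 = (I*√3)*5 = 5*I*√3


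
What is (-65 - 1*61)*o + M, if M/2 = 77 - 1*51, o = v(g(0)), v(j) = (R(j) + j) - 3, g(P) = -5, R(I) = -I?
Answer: 430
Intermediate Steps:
v(j) = -3 (v(j) = (-j + j) - 3 = 0 - 3 = -3)
o = -3
M = 52 (M = 2*(77 - 1*51) = 2*(77 - 51) = 2*26 = 52)
(-65 - 1*61)*o + M = (-65 - 1*61)*(-3) + 52 = (-65 - 61)*(-3) + 52 = -126*(-3) + 52 = 378 + 52 = 430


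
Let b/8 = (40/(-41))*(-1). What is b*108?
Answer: 34560/41 ≈ 842.93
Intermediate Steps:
b = 320/41 (b = 8*((40/(-41))*(-1)) = 8*((40*(-1/41))*(-1)) = 8*(-40/41*(-1)) = 8*(40/41) = 320/41 ≈ 7.8049)
b*108 = (320/41)*108 = 34560/41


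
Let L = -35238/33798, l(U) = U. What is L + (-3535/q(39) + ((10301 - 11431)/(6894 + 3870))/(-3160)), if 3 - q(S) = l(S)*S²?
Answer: -93096723412429/94708974340656 ≈ -0.98298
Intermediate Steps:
q(S) = 3 - S³ (q(S) = 3 - S*S² = 3 - S³)
L = -5873/5633 (L = -35238*1/33798 = -5873/5633 ≈ -1.0426)
L + (-3535/q(39) + ((10301 - 11431)/(6894 + 3870))/(-3160)) = -5873/5633 + (-3535/(3 - 1*39³) + ((10301 - 11431)/(6894 + 3870))/(-3160)) = -5873/5633 + (-3535/(3 - 1*59319) - 1130/10764*(-1/3160)) = -5873/5633 + (-3535/(3 - 59319) - 1130*1/10764*(-1/3160)) = -5873/5633 + (-3535/(-59316) - 565/5382*(-1/3160)) = -5873/5633 + (-3535*(-1/59316) + 113/3401424) = -5873/5633 + (3535/59316 + 113/3401424) = -5873/5633 + 1002561379/16813238832 = -93096723412429/94708974340656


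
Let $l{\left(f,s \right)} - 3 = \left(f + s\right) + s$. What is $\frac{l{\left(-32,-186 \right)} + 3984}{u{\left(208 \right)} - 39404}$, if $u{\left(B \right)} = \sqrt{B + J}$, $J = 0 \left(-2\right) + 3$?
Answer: $- \frac{141184532}{1552675005} - \frac{3583 \sqrt{211}}{1552675005} \approx -0.090963$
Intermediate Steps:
$l{\left(f,s \right)} = 3 + f + 2 s$ ($l{\left(f,s \right)} = 3 + \left(\left(f + s\right) + s\right) = 3 + \left(f + 2 s\right) = 3 + f + 2 s$)
$J = 3$ ($J = 0 + 3 = 3$)
$u{\left(B \right)} = \sqrt{3 + B}$ ($u{\left(B \right)} = \sqrt{B + 3} = \sqrt{3 + B}$)
$\frac{l{\left(-32,-186 \right)} + 3984}{u{\left(208 \right)} - 39404} = \frac{\left(3 - 32 + 2 \left(-186\right)\right) + 3984}{\sqrt{3 + 208} - 39404} = \frac{\left(3 - 32 - 372\right) + 3984}{\sqrt{211} - 39404} = \frac{-401 + 3984}{-39404 + \sqrt{211}} = \frac{3583}{-39404 + \sqrt{211}}$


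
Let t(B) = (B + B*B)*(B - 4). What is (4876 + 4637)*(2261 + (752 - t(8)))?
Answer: 25922925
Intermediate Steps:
t(B) = (-4 + B)*(B + B²) (t(B) = (B + B²)*(-4 + B) = (-4 + B)*(B + B²))
(4876 + 4637)*(2261 + (752 - t(8))) = (4876 + 4637)*(2261 + (752 - 8*(-4 + 8² - 3*8))) = 9513*(2261 + (752 - 8*(-4 + 64 - 24))) = 9513*(2261 + (752 - 8*36)) = 9513*(2261 + (752 - 1*288)) = 9513*(2261 + (752 - 288)) = 9513*(2261 + 464) = 9513*2725 = 25922925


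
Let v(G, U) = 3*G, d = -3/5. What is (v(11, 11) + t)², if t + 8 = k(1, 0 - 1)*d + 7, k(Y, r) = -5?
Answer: 1225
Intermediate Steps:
d = -⅗ (d = -3*⅕ = -⅗ ≈ -0.60000)
t = 2 (t = -8 + (-5*(-⅗) + 7) = -8 + (3 + 7) = -8 + 10 = 2)
(v(11, 11) + t)² = (3*11 + 2)² = (33 + 2)² = 35² = 1225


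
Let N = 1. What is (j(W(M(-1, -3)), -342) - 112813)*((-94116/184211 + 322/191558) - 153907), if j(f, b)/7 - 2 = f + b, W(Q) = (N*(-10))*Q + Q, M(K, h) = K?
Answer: 312632535641115799880/17643545369 ≈ 1.7719e+10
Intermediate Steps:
W(Q) = -9*Q (W(Q) = (1*(-10))*Q + Q = -10*Q + Q = -9*Q)
j(f, b) = 14 + 7*b + 7*f (j(f, b) = 14 + 7*(f + b) = 14 + 7*(b + f) = 14 + (7*b + 7*f) = 14 + 7*b + 7*f)
(j(W(M(-1, -3)), -342) - 112813)*((-94116/184211 + 322/191558) - 153907) = ((14 + 7*(-342) + 7*(-9*(-1))) - 112813)*((-94116/184211 + 322/191558) - 153907) = ((14 - 2394 + 7*9) - 112813)*((-94116*1/184211 + 322*(1/191558)) - 153907) = ((14 - 2394 + 63) - 112813)*((-94116/184211 + 161/95779) - 153907) = (-2317 - 112813)*(-8984678393/17643545369 - 153907) = -115130*(-2715474121785076/17643545369) = 312632535641115799880/17643545369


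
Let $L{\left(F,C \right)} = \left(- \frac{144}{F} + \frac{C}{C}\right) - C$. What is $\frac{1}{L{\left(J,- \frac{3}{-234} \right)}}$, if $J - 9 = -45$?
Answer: $\frac{78}{389} \approx 0.20051$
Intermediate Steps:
$J = -36$ ($J = 9 - 45 = -36$)
$L{\left(F,C \right)} = 1 - C - \frac{144}{F}$ ($L{\left(F,C \right)} = \left(- \frac{144}{F} + 1\right) - C = \left(1 - \frac{144}{F}\right) - C = 1 - C - \frac{144}{F}$)
$\frac{1}{L{\left(J,- \frac{3}{-234} \right)}} = \frac{1}{1 - - \frac{3}{-234} - \frac{144}{-36}} = \frac{1}{1 - \left(-3\right) \left(- \frac{1}{234}\right) - -4} = \frac{1}{1 - \frac{1}{78} + 4} = \frac{1}{\frac{389}{78}} = \frac{78}{389}$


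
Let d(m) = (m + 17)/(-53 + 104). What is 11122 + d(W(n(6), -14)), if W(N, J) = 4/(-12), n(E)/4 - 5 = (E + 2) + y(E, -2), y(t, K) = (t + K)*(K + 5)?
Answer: 1701716/153 ≈ 11122.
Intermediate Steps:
y(t, K) = (5 + K)*(K + t) (y(t, K) = (K + t)*(5 + K) = (5 + K)*(K + t))
n(E) = 4 + 16*E (n(E) = 20 + 4*((E + 2) + ((-2)**2 + 5*(-2) + 5*E - 2*E)) = 20 + 4*((2 + E) + (4 - 10 + 5*E - 2*E)) = 20 + 4*((2 + E) + (-6 + 3*E)) = 20 + 4*(-4 + 4*E) = 20 + (-16 + 16*E) = 4 + 16*E)
W(N, J) = -1/3 (W(N, J) = 4*(-1/12) = -1/3)
d(m) = 1/3 + m/51 (d(m) = (17 + m)/51 = (17 + m)*(1/51) = 1/3 + m/51)
11122 + d(W(n(6), -14)) = 11122 + (1/3 + (1/51)*(-1/3)) = 11122 + (1/3 - 1/153) = 11122 + 50/153 = 1701716/153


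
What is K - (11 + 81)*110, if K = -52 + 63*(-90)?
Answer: -15842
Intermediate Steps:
K = -5722 (K = -52 - 5670 = -5722)
K - (11 + 81)*110 = -5722 - (11 + 81)*110 = -5722 - 92*110 = -5722 - 1*10120 = -5722 - 10120 = -15842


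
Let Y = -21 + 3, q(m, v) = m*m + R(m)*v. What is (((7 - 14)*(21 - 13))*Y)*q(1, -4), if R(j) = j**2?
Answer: -3024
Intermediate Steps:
q(m, v) = m**2 + v*m**2 (q(m, v) = m*m + m**2*v = m**2 + v*m**2)
Y = -18
(((7 - 14)*(21 - 13))*Y)*q(1, -4) = (((7 - 14)*(21 - 13))*(-18))*(1**2*(1 - 4)) = (-7*8*(-18))*(1*(-3)) = -56*(-18)*(-3) = 1008*(-3) = -3024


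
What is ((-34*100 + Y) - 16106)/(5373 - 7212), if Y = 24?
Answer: 6494/613 ≈ 10.594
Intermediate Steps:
((-34*100 + Y) - 16106)/(5373 - 7212) = ((-34*100 + 24) - 16106)/(5373 - 7212) = ((-3400 + 24) - 16106)/(-1839) = (-3376 - 16106)*(-1/1839) = -19482*(-1/1839) = 6494/613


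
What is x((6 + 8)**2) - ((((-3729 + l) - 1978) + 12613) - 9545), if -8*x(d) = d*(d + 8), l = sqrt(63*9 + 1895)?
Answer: -2359 - sqrt(2462) ≈ -2408.6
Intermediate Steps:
l = sqrt(2462) (l = sqrt(567 + 1895) = sqrt(2462) ≈ 49.619)
x(d) = -d*(8 + d)/8 (x(d) = -d*(d + 8)/8 = -d*(8 + d)/8)
x((6 + 8)**2) - ((((-3729 + l) - 1978) + 12613) - 9545) = -(6 + 8)**2*(8 + (6 + 8)**2)/8 - ((((-3729 + sqrt(2462)) - 1978) + 12613) - 9545) = -1/8*14**2*(8 + 14**2) - (((-5707 + sqrt(2462)) + 12613) - 9545) = -1/8*196*(8 + 196) - ((6906 + sqrt(2462)) - 9545) = -1/8*196*204 - (-2639 + sqrt(2462)) = -4998 + (2639 - sqrt(2462)) = -2359 - sqrt(2462)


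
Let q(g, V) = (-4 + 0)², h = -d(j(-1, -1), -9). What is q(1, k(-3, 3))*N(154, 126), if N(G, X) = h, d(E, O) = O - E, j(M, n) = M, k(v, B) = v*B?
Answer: 128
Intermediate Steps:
k(v, B) = B*v
h = 8 (h = -(-9 - 1*(-1)) = -(-9 + 1) = -1*(-8) = 8)
N(G, X) = 8
q(g, V) = 16 (q(g, V) = (-4)² = 16)
q(1, k(-3, 3))*N(154, 126) = 16*8 = 128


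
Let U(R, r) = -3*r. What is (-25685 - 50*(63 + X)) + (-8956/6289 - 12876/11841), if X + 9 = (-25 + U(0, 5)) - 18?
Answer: -632668417975/24822683 ≈ -25488.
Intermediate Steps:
X = -67 (X = -9 + ((-25 - 3*5) - 18) = -9 + ((-25 - 15) - 18) = -9 + (-40 - 18) = -9 - 58 = -67)
(-25685 - 50*(63 + X)) + (-8956/6289 - 12876/11841) = (-25685 - 50*(63 - 67)) + (-8956/6289 - 12876/11841) = (-25685 - 50*(-4)) + (-8956*1/6289 - 12876*1/11841) = (-25685 + 200) + (-8956/6289 - 4292/3947) = -25485 - 62341720/24822683 = -632668417975/24822683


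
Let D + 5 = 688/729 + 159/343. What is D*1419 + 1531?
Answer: -297307501/83349 ≈ -3567.0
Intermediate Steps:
D = -898340/250047 (D = -5 + (688/729 + 159/343) = -5 + 351895/250047 = -898340/250047 ≈ -3.5927)
D*1419 + 1531 = -898340/250047*1419 + 1531 = -424914820/83349 + 1531 = -297307501/83349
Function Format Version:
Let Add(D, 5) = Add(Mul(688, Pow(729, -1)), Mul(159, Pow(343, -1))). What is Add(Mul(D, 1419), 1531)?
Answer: Rational(-297307501, 83349) ≈ -3567.0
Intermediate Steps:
D = Rational(-898340, 250047) (D = Add(-5, Add(Mul(688, Pow(729, -1)), Mul(159, Pow(343, -1)))) = Add(-5, Add(Mul(688, Rational(1, 729)), Mul(159, Rational(1, 343)))) = Add(-5, Add(Rational(688, 729), Rational(159, 343))) = Add(-5, Rational(351895, 250047)) = Rational(-898340, 250047) ≈ -3.5927)
Add(Mul(D, 1419), 1531) = Add(Mul(Rational(-898340, 250047), 1419), 1531) = Add(Rational(-424914820, 83349), 1531) = Rational(-297307501, 83349)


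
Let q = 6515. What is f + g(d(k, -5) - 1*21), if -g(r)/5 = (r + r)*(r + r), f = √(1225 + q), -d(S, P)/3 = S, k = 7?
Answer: -35280 + 6*√215 ≈ -35192.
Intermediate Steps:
d(S, P) = -3*S
f = 6*√215 (f = √(1225 + 6515) = √7740 = 6*√215 ≈ 87.977)
g(r) = -20*r² (g(r) = -5*(r + r)*(r + r) = -5*2*r*2*r = -20*r²)
f + g(d(k, -5) - 1*21) = 6*√215 - 20*(-3*7 - 1*21)² = 6*√215 - 20*(-21 - 21)² = 6*√215 - 20*(-42)² = 6*√215 - 20*1764 = 6*√215 - 35280 = -35280 + 6*√215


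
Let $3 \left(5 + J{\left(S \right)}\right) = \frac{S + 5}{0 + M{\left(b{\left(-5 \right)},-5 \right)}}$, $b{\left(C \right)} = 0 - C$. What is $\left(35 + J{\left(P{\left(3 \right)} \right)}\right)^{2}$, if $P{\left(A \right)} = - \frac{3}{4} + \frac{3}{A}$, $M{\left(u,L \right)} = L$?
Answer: $\frac{351649}{400} \approx 879.12$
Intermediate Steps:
$b{\left(C \right)} = - C$
$P{\left(A \right)} = - \frac{3}{4} + \frac{3}{A}$ ($P{\left(A \right)} = \left(-3\right) \frac{1}{4} + \frac{3}{A} = - \frac{3}{4} + \frac{3}{A}$)
$J{\left(S \right)} = - \frac{16}{3} - \frac{S}{15}$ ($J{\left(S \right)} = -5 + \frac{\left(S + 5\right) \frac{1}{0 - 5}}{3} = -5 + \frac{\left(5 + S\right) \frac{1}{-5}}{3} = -5 + \frac{\left(5 + S\right) \left(- \frac{1}{5}\right)}{3} = -5 + \frac{-1 - \frac{S}{5}}{3} = -5 - \left(\frac{1}{3} + \frac{S}{15}\right) = - \frac{16}{3} - \frac{S}{15}$)
$\left(35 + J{\left(P{\left(3 \right)} \right)}\right)^{2} = \left(35 - \left(\frac{16}{3} + \frac{- \frac{3}{4} + \frac{3}{3}}{15}\right)\right)^{2} = \left(35 - \left(\frac{16}{3} + \frac{- \frac{3}{4} + 3 \cdot \frac{1}{3}}{15}\right)\right)^{2} = \left(35 - \left(\frac{16}{3} + \frac{- \frac{3}{4} + 1}{15}\right)\right)^{2} = \left(35 - \frac{107}{20}\right)^{2} = \left(\frac{593}{20}\right)^{2} = \frac{351649}{400}$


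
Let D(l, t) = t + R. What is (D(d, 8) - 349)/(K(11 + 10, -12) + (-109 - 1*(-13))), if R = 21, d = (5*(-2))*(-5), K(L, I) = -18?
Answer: 160/57 ≈ 2.8070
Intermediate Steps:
d = 50 (d = -10*(-5) = 50)
D(l, t) = 21 + t (D(l, t) = t + 21 = 21 + t)
(D(d, 8) - 349)/(K(11 + 10, -12) + (-109 - 1*(-13))) = ((21 + 8) - 349)/(-18 + (-109 - 1*(-13))) = (29 - 349)/(-18 + (-109 + 13)) = -320/(-18 - 96) = -320/(-114) = -320*(-1/114) = 160/57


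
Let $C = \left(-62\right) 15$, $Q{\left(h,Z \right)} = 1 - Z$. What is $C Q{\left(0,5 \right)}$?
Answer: $3720$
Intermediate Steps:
$C = -930$
$C Q{\left(0,5 \right)} = - 930 \left(1 - 5\right) = \left(-930\right) \left(-4\right) = 3720$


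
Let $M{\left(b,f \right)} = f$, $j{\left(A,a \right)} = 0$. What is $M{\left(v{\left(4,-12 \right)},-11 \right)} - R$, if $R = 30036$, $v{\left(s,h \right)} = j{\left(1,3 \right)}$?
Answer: $-30047$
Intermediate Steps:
$v{\left(s,h \right)} = 0$
$M{\left(v{\left(4,-12 \right)},-11 \right)} - R = -11 - 30036 = -30047$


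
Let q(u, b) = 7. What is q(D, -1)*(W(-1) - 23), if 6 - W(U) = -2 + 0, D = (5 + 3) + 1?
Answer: -105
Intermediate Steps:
D = 9 (D = 8 + 1 = 9)
W(U) = 8 (W(U) = 6 - (-2 + 0) = 6 - 1*(-2) = 6 + 2 = 8)
q(D, -1)*(W(-1) - 23) = 7*(8 - 23) = 7*(-15) = -105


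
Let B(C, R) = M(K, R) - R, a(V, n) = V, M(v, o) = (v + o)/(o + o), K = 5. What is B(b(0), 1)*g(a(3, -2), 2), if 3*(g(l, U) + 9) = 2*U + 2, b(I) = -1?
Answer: -14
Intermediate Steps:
M(v, o) = (o + v)/(2*o) (M(v, o) = (o + v)/((2*o)) = (o + v)*(1/(2*o)) = (o + v)/(2*o))
g(l, U) = -25/3 + 2*U/3 (g(l, U) = -9 + (2*U + 2)/3 = -9 + (2 + 2*U)/3 = -9 + (⅔ + 2*U/3) = -25/3 + 2*U/3)
B(C, R) = -R + (5 + R)/(2*R) (B(C, R) = (R + 5)/(2*R) - R = (5 + R)/(2*R) - R = -R + (5 + R)/(2*R))
B(b(0), 1)*g(a(3, -2), 2) = (½ - 1*1 + (5/2)/1)*(-25/3 + (⅔)*2) = (½ - 1 + (5/2)*1)*(-25/3 + 4/3) = (½ - 1 + 5/2)*(-7) = 2*(-7) = -14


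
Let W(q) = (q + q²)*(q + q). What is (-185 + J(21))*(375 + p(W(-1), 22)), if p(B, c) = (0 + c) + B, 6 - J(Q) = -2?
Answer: -70269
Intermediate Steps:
W(q) = 2*q*(q + q²) (W(q) = (q + q²)*(2*q) = 2*q*(q + q²))
J(Q) = 8 (J(Q) = 6 - 1*(-2) = 6 + 2 = 8)
p(B, c) = B + c (p(B, c) = c + B = B + c)
(-185 + J(21))*(375 + p(W(-1), 22)) = (-185 + 8)*(375 + (2*(-1)²*(1 - 1) + 22)) = -177*(375 + (2*1*0 + 22)) = -177*(375 + (0 + 22)) = -177*(375 + 22) = -177*397 = -70269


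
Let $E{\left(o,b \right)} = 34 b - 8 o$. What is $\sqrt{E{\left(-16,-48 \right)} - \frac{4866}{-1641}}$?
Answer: $\frac{i \sqrt{449123102}}{547} \approx 38.743 i$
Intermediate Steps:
$E{\left(o,b \right)} = - 8 o + 34 b$
$\sqrt{E{\left(-16,-48 \right)} - \frac{4866}{-1641}} = \sqrt{\left(\left(-8\right) \left(-16\right) + 34 \left(-48\right)\right) - \frac{4866}{-1641}} = \sqrt{\left(128 - 1632\right) - - \frac{1622}{547}} = \sqrt{-1504 + \frac{1622}{547}} = \sqrt{- \frac{821066}{547}} = \frac{i \sqrt{449123102}}{547}$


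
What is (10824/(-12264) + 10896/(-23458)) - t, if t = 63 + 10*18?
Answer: -1464498824/5993519 ≈ -244.35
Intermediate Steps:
t = 243 (t = 63 + 180 = 243)
(10824/(-12264) + 10896/(-23458)) - t = (10824/(-12264) + 10896/(-23458)) - 1*243 = (10824*(-1/12264) + 10896*(-1/23458)) - 243 = (-451/511 - 5448/11729) - 243 = -8073707/5993519 - 243 = -1464498824/5993519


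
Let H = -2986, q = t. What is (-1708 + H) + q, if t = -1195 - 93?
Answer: -5982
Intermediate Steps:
t = -1288
q = -1288
(-1708 + H) + q = (-1708 - 2986) - 1288 = -4694 - 1288 = -5982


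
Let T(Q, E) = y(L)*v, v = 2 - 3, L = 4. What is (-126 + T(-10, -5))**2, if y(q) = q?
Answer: 16900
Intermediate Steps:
v = -1
T(Q, E) = -4 (T(Q, E) = 4*(-1) = -4)
(-126 + T(-10, -5))**2 = (-126 - 4)**2 = (-130)**2 = 16900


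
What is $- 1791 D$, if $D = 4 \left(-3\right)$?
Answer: $21492$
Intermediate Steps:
$D = -12$
$- 1791 D = \left(-1791\right) \left(-12\right) = 21492$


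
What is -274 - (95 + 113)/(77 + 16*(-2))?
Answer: -12538/45 ≈ -278.62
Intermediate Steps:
-274 - (95 + 113)/(77 + 16*(-2)) = -274 - 208/(77 - 32) = -274 - 208/45 = -12538/45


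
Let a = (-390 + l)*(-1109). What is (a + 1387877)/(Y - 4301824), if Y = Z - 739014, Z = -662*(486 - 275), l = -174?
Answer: -2013353/5180520 ≈ -0.38864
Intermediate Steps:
Z = -139682 (Z = -662*211 = -139682)
Y = -878696 (Y = -139682 - 739014 = -878696)
a = 625476 (a = (-390 - 174)*(-1109) = -564*(-1109) = 625476)
(a + 1387877)/(Y - 4301824) = (625476 + 1387877)/(-878696 - 4301824) = 2013353/(-5180520) = 2013353*(-1/5180520) = -2013353/5180520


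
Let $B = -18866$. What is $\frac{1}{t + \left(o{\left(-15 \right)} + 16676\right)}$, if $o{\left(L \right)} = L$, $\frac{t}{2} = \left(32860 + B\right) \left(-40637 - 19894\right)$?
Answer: $- \frac{1}{1694124967} \approx -5.9028 \cdot 10^{-10}$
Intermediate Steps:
$t = -1694141628$ ($t = 2 \left(32860 - 18866\right) \left(-40637 - 19894\right) = 2 \cdot 13994 \left(-60531\right) = 2 \left(-847070814\right) = -1694141628$)
$\frac{1}{t + \left(o{\left(-15 \right)} + 16676\right)} = \frac{1}{-1694141628 + \left(-15 + 16676\right)} = \frac{1}{-1694141628 + 16661} = \frac{1}{-1694124967} = - \frac{1}{1694124967}$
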